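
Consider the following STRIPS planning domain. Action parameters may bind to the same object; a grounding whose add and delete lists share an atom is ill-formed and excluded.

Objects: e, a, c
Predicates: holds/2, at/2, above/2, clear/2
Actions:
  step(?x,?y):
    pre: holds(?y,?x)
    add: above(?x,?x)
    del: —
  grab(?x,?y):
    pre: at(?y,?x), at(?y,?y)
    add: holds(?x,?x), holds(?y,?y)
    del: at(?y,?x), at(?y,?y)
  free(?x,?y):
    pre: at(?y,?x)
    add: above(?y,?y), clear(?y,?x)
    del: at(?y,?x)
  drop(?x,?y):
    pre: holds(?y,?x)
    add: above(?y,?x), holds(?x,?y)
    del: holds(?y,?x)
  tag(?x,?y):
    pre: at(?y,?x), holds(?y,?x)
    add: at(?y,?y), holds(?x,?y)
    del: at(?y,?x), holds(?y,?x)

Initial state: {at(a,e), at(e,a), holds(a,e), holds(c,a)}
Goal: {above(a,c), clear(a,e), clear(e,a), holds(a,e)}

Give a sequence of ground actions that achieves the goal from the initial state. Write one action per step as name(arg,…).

1. free(e,a)  →  {above(a,a), at(e,a), clear(a,e), holds(a,e), holds(c,a)}
2. free(a,e)  →  {above(a,a), above(e,e), clear(a,e), clear(e,a), holds(a,e), holds(c,a)}
3. drop(a,c)  →  {above(a,a), above(c,a), above(e,e), clear(a,e), clear(e,a), holds(a,c), holds(a,e)}
4. drop(c,a)  →  {above(a,a), above(a,c), above(c,a), above(e,e), clear(a,e), clear(e,a), holds(a,e), holds(c,a)}

free(e,a); free(a,e); drop(a,c); drop(c,a)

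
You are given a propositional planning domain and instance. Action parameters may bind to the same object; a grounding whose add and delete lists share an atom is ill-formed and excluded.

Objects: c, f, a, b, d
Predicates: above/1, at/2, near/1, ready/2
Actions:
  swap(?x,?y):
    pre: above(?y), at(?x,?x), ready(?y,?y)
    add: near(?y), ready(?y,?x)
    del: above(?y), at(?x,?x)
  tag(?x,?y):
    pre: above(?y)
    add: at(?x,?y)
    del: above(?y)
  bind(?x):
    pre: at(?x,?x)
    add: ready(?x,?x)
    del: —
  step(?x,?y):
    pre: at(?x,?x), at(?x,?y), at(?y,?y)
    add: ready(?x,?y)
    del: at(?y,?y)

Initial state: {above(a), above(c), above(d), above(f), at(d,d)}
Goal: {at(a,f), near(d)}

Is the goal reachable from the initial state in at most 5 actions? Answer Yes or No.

1. tag(a,f)  →  {above(a), above(c), above(d), at(a,f), at(d,d)}
2. bind(d)  →  {above(a), above(c), above(d), at(a,f), at(d,d), ready(d,d)}
3. swap(d,d)  →  {above(a), above(c), at(a,f), near(d), ready(d,d)}
optimal plan length = 3; 3 ≤ 5

Yes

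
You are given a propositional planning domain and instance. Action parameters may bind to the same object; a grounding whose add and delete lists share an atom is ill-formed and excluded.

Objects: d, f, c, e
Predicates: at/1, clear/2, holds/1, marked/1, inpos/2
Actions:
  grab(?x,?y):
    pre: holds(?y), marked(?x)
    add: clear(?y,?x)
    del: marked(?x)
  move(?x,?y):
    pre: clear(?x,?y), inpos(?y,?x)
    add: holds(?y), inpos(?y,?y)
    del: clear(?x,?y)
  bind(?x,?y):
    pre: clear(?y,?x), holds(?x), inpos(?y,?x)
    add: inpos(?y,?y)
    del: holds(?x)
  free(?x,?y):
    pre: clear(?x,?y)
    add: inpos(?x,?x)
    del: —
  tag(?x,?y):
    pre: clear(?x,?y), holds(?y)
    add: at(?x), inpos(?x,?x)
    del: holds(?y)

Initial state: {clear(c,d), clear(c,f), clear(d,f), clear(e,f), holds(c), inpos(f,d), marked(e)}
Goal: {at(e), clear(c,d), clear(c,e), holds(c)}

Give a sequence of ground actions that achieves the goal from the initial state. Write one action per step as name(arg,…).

grab(e,c); move(d,f); tag(e,f)

1. grab(e,c)  →  {clear(c,d), clear(c,e), clear(c,f), clear(d,f), clear(e,f), holds(c), inpos(f,d)}
2. move(d,f)  →  {clear(c,d), clear(c,e), clear(c,f), clear(e,f), holds(c), holds(f), inpos(f,d), inpos(f,f)}
3. tag(e,f)  →  {at(e), clear(c,d), clear(c,e), clear(c,f), clear(e,f), holds(c), inpos(e,e), inpos(f,d), inpos(f,f)}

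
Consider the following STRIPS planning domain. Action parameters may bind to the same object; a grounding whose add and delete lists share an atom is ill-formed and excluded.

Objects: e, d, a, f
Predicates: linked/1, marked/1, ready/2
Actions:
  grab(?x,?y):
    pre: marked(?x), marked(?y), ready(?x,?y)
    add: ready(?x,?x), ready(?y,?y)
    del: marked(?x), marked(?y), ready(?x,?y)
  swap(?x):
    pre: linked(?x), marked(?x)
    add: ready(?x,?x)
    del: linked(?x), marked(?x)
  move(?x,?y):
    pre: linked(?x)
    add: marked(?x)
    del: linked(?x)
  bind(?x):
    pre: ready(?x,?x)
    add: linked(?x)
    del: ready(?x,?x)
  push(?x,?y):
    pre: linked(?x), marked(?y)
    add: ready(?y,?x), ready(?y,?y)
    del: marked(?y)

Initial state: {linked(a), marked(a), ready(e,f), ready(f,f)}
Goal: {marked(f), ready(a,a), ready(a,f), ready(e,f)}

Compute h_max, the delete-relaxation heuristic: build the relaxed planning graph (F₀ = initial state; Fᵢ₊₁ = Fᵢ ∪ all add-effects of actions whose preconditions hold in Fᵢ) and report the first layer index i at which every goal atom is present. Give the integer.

F0 = init (4 atoms)
F1 = F0 ∪ {linked(f), ready(a,a)}  (6 atoms)
F2 = F1 ∪ {marked(f), ready(a,f)}  (8 atoms)
goal ⊆ F2  ⇒  h_max = 2

2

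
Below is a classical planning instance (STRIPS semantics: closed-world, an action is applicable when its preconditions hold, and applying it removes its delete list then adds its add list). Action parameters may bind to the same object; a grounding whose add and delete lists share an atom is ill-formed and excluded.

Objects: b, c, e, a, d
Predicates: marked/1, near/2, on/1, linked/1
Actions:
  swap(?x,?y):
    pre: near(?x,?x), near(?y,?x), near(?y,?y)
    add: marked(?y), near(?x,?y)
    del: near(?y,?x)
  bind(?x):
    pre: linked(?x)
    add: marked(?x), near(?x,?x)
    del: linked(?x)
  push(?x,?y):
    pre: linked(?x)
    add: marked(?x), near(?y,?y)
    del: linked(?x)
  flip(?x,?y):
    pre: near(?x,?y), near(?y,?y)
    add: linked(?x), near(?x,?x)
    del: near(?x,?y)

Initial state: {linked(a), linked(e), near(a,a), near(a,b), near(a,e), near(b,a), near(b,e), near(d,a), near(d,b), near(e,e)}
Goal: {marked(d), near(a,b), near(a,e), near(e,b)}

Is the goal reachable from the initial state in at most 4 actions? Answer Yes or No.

Yes

1. flip(d,a)  →  {linked(a), linked(d), linked(e), near(a,a), near(a,b), near(a,e), near(b,a), near(b,e), near(d,b), near(d,d), near(e,e)}
2. push(d,b)  →  {linked(a), linked(e), marked(d), near(a,a), near(a,b), near(a,e), near(b,a), near(b,b), near(b,e), near(d,b), near(d,d), near(e,e)}
3. swap(e,b)  →  {linked(a), linked(e), marked(b), marked(d), near(a,a), near(a,b), near(a,e), near(b,a), near(b,b), near(d,b), near(d,d), near(e,b), near(e,e)}
optimal plan length = 3; 3 ≤ 4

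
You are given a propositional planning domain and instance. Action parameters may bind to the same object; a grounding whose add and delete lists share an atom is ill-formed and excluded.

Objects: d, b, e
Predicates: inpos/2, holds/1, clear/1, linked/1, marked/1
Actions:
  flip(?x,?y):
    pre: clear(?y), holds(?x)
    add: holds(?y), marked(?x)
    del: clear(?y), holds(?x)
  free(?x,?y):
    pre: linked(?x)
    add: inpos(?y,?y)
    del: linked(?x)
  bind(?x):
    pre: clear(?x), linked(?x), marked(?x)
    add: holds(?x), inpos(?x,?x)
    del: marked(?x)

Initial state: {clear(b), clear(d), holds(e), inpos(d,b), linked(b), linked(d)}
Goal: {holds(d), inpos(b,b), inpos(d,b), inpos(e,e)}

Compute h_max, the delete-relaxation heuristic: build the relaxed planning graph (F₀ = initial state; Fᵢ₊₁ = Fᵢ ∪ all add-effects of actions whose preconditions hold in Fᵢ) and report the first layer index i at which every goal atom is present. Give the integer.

F0 = init (6 atoms)
F1 = F0 ∪ {holds(b), holds(d), inpos(b,b), inpos(d,d), inpos(e,e), marked(e)}  (12 atoms)
goal ⊆ F1  ⇒  h_max = 1

1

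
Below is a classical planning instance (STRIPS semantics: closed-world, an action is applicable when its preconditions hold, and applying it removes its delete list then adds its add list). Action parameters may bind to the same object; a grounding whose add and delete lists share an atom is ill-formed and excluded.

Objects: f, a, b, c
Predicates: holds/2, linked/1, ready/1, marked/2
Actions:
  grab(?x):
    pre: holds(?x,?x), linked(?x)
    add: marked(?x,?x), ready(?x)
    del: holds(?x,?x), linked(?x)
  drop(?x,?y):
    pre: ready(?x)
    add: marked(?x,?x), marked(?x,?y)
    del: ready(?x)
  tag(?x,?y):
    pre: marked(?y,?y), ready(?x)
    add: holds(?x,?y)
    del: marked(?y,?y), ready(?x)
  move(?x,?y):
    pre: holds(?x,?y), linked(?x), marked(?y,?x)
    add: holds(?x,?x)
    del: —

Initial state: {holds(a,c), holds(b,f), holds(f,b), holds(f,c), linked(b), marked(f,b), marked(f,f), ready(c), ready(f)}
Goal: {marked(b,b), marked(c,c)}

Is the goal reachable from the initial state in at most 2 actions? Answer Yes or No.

1. drop(c,f)  →  {holds(a,c), holds(b,f), holds(f,b), holds(f,c), linked(b), marked(c,c), marked(c,f), marked(f,b), marked(f,f), ready(f)}
2. move(b,f)  →  {holds(a,c), holds(b,b), holds(b,f), holds(f,b), holds(f,c), linked(b), marked(c,c), marked(c,f), marked(f,b), marked(f,f), ready(f)}
3. grab(b)  →  {holds(a,c), holds(b,f), holds(f,b), holds(f,c), marked(b,b), marked(c,c), marked(c,f), marked(f,b), marked(f,f), ready(b), ready(f)}
optimal plan length = 3; 3 > 2

No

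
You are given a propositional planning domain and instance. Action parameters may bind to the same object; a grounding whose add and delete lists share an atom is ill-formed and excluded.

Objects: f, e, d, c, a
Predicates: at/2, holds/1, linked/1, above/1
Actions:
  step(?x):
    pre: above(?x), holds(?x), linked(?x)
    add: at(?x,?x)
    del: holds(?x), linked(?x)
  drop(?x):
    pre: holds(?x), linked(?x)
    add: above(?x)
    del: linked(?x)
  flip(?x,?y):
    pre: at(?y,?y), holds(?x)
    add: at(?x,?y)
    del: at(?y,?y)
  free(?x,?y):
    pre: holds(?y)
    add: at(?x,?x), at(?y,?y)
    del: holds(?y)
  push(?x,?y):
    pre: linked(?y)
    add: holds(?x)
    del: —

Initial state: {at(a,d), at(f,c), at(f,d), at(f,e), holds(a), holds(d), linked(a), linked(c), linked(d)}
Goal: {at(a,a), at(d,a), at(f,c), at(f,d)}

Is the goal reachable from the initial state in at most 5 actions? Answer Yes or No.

1. free(f,a)  →  {at(a,a), at(a,d), at(f,c), at(f,d), at(f,e), at(f,f), holds(d), linked(a), linked(c), linked(d)}
2. flip(d,a)  →  {at(a,d), at(d,a), at(f,c), at(f,d), at(f,e), at(f,f), holds(d), linked(a), linked(c), linked(d)}
3. free(a,d)  →  {at(a,a), at(a,d), at(d,a), at(d,d), at(f,c), at(f,d), at(f,e), at(f,f), linked(a), linked(c), linked(d)}
optimal plan length = 3; 3 ≤ 5

Yes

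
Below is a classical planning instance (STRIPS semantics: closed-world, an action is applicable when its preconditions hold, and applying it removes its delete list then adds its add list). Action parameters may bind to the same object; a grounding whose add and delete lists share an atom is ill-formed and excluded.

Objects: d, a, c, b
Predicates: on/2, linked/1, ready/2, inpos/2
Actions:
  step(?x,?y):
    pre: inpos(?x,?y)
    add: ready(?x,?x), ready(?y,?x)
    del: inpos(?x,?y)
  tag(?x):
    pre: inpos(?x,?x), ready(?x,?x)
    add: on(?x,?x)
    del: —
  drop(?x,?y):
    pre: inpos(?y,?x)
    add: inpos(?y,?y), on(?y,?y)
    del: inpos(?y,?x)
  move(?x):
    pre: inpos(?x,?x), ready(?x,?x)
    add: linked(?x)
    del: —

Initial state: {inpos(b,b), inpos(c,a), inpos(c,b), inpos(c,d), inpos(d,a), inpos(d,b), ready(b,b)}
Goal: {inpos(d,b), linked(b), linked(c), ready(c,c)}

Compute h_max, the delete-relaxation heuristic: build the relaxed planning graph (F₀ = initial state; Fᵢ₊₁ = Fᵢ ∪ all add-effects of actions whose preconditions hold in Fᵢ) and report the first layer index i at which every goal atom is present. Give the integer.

2

F0 = init (7 atoms)
F1 = F0 ∪ {inpos(c,c), inpos(d,d), linked(b), on(b,b), on(c,c), on(d,d), ready(a,c), ready(a,d), ready(b,c), ready(b,d), ready(c,c), ready(d,c), ready(d,d)}  (20 atoms)
F2 = F1 ∪ {linked(c), linked(d)}  (22 atoms)
goal ⊆ F2  ⇒  h_max = 2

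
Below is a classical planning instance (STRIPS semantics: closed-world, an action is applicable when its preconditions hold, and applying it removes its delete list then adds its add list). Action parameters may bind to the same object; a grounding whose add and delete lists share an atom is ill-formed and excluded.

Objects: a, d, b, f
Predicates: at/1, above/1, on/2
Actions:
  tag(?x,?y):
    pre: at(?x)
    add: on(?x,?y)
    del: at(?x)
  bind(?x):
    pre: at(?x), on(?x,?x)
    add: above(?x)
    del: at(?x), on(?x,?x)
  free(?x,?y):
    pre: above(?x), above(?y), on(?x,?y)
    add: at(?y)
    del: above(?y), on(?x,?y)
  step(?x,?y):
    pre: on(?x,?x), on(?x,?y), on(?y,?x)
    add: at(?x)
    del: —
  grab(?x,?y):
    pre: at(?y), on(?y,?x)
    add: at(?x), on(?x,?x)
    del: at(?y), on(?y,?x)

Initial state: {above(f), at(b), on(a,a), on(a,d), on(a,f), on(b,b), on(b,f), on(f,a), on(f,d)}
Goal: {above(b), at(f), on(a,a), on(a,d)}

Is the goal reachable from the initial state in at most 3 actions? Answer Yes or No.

Yes

1. bind(b)  →  {above(b), above(f), on(a,a), on(a,d), on(a,f), on(b,f), on(f,a), on(f,d)}
2. free(b,f)  →  {above(b), at(f), on(a,a), on(a,d), on(a,f), on(f,a), on(f,d)}
optimal plan length = 2; 2 ≤ 3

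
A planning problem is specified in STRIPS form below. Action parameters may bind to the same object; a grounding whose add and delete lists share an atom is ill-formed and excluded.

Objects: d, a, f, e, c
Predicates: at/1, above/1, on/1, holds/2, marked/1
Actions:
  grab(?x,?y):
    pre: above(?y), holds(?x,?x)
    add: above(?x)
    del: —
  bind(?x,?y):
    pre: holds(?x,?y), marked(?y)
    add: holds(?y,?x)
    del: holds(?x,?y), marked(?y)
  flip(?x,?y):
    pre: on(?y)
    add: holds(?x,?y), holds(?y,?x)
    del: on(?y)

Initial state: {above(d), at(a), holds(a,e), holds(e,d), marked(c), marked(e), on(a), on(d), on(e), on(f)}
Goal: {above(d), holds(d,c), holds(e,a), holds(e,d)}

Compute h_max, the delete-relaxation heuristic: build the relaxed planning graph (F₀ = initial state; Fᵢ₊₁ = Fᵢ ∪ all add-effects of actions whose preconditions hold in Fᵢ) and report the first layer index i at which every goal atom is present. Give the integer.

1

F0 = init (10 atoms)
F1 = F0 ∪ {holds(a,a), holds(a,c), holds(a,d), holds(a,f), holds(c,a), holds(c,d), holds(c,e), holds(c,f), holds(d,a), holds(d,c), holds(d,d), holds(d,e), holds(d,f), holds(e,a), holds(e,c), holds(e,e), holds(e,f), holds(f,a), holds(f,c), holds(f,d), holds(f,e), holds(f,f)}  (32 atoms)
goal ⊆ F1  ⇒  h_max = 1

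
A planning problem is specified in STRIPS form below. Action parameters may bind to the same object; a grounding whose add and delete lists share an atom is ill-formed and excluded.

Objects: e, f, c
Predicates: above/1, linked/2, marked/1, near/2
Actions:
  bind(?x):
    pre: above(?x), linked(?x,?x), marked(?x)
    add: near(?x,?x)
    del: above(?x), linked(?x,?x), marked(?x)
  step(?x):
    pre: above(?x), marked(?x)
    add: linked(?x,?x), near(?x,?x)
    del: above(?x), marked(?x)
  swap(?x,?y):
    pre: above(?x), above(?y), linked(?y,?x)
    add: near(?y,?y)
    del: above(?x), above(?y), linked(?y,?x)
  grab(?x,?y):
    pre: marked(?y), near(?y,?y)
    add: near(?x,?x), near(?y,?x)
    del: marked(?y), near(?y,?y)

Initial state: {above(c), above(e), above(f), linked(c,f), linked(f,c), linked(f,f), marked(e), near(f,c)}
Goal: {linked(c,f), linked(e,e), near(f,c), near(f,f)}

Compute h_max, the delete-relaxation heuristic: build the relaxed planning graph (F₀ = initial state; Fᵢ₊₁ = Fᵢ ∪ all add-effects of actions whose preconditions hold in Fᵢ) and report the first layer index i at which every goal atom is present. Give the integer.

F0 = init (8 atoms)
F1 = F0 ∪ {linked(e,e), near(c,c), near(e,e), near(f,f)}  (12 atoms)
goal ⊆ F1  ⇒  h_max = 1

1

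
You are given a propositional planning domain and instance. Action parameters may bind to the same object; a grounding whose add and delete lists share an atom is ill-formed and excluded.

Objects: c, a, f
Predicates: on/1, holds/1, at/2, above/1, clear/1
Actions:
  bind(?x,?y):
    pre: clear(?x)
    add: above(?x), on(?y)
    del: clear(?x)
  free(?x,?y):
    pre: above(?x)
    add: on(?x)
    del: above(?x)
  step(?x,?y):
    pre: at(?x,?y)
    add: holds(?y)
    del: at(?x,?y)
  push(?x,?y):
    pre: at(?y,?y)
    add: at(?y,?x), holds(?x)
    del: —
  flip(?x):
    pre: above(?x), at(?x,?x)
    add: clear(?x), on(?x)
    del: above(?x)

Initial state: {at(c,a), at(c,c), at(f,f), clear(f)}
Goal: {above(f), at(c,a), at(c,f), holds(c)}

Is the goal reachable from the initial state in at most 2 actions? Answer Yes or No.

No

1. bind(f,c)  →  {above(f), at(c,a), at(c,c), at(f,f), on(c)}
2. push(c,c)  →  {above(f), at(c,a), at(c,c), at(f,f), holds(c), on(c)}
3. push(f,c)  →  {above(f), at(c,a), at(c,c), at(c,f), at(f,f), holds(c), holds(f), on(c)}
optimal plan length = 3; 3 > 2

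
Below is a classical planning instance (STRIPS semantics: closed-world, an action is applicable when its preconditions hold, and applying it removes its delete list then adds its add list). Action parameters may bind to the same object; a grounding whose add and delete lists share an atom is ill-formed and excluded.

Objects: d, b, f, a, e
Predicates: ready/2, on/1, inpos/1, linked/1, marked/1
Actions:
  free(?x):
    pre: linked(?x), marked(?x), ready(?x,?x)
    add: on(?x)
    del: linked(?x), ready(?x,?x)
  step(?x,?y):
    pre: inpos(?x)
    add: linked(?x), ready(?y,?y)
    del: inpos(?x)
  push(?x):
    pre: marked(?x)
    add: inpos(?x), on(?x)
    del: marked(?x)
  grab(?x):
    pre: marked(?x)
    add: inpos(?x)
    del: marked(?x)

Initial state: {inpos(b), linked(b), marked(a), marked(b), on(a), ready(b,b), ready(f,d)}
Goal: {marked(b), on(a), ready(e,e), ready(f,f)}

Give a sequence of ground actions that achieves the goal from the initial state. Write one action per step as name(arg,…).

1. step(b,f)  →  {linked(b), marked(a), marked(b), on(a), ready(b,b), ready(f,d), ready(f,f)}
2. push(a)  →  {inpos(a), linked(b), marked(b), on(a), ready(b,b), ready(f,d), ready(f,f)}
3. step(a,e)  →  {linked(a), linked(b), marked(b), on(a), ready(b,b), ready(e,e), ready(f,d), ready(f,f)}

step(b,f); push(a); step(a,e)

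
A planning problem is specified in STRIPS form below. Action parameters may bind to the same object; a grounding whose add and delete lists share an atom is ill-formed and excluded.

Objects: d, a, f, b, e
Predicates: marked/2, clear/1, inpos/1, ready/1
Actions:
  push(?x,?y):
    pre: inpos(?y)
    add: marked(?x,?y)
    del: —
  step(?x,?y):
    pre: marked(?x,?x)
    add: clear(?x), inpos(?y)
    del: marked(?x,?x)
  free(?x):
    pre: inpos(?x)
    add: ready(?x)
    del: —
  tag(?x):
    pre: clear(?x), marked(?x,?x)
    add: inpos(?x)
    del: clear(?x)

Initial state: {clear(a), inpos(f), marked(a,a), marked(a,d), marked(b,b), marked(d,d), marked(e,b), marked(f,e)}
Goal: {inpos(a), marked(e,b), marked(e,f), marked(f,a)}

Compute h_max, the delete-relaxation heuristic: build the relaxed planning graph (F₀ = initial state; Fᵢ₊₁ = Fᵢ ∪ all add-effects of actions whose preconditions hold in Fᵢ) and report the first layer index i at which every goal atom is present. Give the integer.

F0 = init (8 atoms)
F1 = F0 ∪ {clear(b), clear(d), inpos(a), inpos(b), inpos(d), inpos(e), marked(a,f), marked(b,f), marked(d,f), marked(e,f), marked(f,f), ready(f)}  (20 atoms)
F2 = F1 ∪ {clear(f), marked(a,b), marked(a,e), marked(b,a), marked(b,d), marked(b,e), marked(d,a), marked(d,b), marked(d,e), marked(e,a), marked(e,d), marked(e,e), marked(f,a), marked(f,b), marked(f,d), ready(a), ready(b), ready(d), ready(e)}  (39 atoms)
goal ⊆ F2  ⇒  h_max = 2

2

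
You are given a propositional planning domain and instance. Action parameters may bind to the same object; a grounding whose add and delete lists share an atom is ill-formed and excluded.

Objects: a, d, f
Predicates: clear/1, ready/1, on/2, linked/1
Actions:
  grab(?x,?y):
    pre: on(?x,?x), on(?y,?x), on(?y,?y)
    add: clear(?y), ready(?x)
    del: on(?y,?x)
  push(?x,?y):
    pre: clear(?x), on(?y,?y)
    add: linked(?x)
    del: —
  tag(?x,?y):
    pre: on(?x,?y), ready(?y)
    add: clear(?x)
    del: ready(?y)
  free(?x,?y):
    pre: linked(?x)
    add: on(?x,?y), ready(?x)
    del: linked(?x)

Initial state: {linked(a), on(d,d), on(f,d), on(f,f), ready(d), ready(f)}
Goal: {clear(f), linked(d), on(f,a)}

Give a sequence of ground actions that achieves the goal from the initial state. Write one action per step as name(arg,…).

grab(d,d); push(d,f); tag(f,d); push(f,f); free(f,a)

1. grab(d,d)  →  {clear(d), linked(a), on(f,d), on(f,f), ready(d), ready(f)}
2. push(d,f)  →  {clear(d), linked(a), linked(d), on(f,d), on(f,f), ready(d), ready(f)}
3. tag(f,d)  →  {clear(d), clear(f), linked(a), linked(d), on(f,d), on(f,f), ready(f)}
4. push(f,f)  →  {clear(d), clear(f), linked(a), linked(d), linked(f), on(f,d), on(f,f), ready(f)}
5. free(f,a)  →  {clear(d), clear(f), linked(a), linked(d), on(f,a), on(f,d), on(f,f), ready(f)}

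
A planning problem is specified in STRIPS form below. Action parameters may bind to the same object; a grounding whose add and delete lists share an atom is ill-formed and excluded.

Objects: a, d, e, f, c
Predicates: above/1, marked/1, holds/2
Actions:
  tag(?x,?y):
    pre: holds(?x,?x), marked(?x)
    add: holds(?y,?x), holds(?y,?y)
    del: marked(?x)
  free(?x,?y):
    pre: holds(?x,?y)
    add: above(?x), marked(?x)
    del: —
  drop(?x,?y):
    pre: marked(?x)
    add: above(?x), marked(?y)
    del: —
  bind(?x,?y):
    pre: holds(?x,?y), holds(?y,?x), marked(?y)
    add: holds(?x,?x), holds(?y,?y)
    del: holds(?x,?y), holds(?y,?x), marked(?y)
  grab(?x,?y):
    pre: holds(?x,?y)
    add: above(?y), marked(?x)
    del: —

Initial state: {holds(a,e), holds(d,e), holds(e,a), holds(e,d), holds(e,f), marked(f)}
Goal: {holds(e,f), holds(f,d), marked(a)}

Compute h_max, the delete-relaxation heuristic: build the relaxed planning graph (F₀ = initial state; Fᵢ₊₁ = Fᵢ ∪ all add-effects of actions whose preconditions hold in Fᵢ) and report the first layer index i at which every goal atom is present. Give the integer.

3

F0 = init (6 atoms)
F1 = F0 ∪ {above(a), above(d), above(e), above(f), marked(a), marked(c), marked(d), marked(e)}  (14 atoms)
F2 = F1 ∪ {above(c), holds(a,a), holds(d,d), holds(e,e)}  (18 atoms)
F3 = F2 ∪ {holds(a,d), holds(c,a), holds(c,c), holds(c,d), holds(c,e), holds(d,a), holds(f,a), holds(f,d), holds(f,e), holds(f,f)}  (28 atoms)
goal ⊆ F3  ⇒  h_max = 3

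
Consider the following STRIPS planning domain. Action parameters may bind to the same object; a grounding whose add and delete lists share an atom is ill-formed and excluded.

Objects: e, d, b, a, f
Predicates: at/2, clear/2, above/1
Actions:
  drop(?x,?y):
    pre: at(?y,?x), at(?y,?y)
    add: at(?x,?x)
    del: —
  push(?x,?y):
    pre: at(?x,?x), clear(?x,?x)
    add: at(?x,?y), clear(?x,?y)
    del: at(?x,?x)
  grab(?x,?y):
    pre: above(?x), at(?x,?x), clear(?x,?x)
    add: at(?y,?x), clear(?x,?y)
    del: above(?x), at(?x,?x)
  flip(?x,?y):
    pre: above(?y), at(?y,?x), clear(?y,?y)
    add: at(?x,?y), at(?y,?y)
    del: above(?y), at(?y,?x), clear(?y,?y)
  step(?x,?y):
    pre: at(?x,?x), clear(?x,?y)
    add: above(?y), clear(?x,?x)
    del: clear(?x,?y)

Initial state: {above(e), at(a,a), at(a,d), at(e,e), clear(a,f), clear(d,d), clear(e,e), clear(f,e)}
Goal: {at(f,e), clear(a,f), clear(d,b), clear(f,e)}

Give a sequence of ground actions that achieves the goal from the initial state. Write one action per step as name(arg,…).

1. drop(d,a)  →  {above(e), at(a,a), at(a,d), at(d,d), at(e,e), clear(a,f), clear(d,d), clear(e,e), clear(f,e)}
2. push(d,b)  →  {above(e), at(a,a), at(a,d), at(d,b), at(e,e), clear(a,f), clear(d,b), clear(d,d), clear(e,e), clear(f,e)}
3. grab(e,f)  →  {at(a,a), at(a,d), at(d,b), at(f,e), clear(a,f), clear(d,b), clear(d,d), clear(e,e), clear(e,f), clear(f,e)}

drop(d,a); push(d,b); grab(e,f)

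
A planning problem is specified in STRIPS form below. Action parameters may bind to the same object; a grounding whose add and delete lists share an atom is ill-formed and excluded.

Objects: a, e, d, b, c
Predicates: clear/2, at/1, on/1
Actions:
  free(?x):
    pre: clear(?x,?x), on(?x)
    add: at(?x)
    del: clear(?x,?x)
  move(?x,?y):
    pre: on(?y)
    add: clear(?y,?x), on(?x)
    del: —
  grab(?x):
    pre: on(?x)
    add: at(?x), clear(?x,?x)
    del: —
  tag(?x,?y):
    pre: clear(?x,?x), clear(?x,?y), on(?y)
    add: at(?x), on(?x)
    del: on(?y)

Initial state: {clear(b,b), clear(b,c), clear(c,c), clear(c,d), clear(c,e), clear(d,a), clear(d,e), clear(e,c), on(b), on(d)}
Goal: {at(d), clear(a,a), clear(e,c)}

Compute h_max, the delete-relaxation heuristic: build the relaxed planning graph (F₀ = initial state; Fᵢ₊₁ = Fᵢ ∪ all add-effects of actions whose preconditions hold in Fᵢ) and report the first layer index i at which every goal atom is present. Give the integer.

2

F0 = init (10 atoms)
F1 = F0 ∪ {at(b), at(c), at(d), clear(b,a), clear(b,d), clear(b,e), clear(d,b), clear(d,c), clear(d,d), on(a), on(c), on(e)}  (22 atoms)
F2 = F1 ∪ {at(a), at(e), clear(a,a), clear(a,b), clear(a,c), clear(a,d), clear(a,e), clear(c,a), clear(c,b), clear(e,a), clear(e,b), clear(e,d), clear(e,e)}  (35 atoms)
goal ⊆ F2  ⇒  h_max = 2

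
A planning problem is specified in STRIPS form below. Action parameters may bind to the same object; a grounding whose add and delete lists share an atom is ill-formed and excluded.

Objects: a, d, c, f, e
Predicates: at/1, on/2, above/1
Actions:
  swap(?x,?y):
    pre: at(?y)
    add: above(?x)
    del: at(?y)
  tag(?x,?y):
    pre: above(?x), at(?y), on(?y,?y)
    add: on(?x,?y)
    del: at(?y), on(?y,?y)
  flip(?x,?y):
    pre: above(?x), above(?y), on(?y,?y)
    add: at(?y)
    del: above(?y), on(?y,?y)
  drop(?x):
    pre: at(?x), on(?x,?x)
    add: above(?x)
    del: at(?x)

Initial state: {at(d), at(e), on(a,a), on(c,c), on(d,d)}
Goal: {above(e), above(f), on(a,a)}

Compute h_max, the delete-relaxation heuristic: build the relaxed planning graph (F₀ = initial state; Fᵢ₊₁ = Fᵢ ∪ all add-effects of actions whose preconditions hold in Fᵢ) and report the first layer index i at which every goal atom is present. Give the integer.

1

F0 = init (5 atoms)
F1 = F0 ∪ {above(a), above(c), above(d), above(e), above(f)}  (10 atoms)
goal ⊆ F1  ⇒  h_max = 1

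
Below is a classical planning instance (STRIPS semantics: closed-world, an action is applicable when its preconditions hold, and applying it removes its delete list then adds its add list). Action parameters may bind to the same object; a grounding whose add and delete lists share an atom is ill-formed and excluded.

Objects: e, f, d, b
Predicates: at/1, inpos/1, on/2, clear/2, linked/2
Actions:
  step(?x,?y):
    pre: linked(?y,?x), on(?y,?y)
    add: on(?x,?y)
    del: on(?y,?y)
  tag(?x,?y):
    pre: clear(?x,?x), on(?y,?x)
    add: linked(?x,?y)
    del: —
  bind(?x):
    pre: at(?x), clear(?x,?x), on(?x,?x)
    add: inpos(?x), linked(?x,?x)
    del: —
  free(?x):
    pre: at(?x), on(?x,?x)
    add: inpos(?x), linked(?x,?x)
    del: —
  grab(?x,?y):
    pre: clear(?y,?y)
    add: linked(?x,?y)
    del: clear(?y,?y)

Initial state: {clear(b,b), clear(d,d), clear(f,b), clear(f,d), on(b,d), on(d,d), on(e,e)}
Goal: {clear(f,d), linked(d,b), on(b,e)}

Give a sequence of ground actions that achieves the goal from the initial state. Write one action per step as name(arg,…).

tag(d,b); grab(e,b); step(b,e)

1. tag(d,b)  →  {clear(b,b), clear(d,d), clear(f,b), clear(f,d), linked(d,b), on(b,d), on(d,d), on(e,e)}
2. grab(e,b)  →  {clear(d,d), clear(f,b), clear(f,d), linked(d,b), linked(e,b), on(b,d), on(d,d), on(e,e)}
3. step(b,e)  →  {clear(d,d), clear(f,b), clear(f,d), linked(d,b), linked(e,b), on(b,d), on(b,e), on(d,d)}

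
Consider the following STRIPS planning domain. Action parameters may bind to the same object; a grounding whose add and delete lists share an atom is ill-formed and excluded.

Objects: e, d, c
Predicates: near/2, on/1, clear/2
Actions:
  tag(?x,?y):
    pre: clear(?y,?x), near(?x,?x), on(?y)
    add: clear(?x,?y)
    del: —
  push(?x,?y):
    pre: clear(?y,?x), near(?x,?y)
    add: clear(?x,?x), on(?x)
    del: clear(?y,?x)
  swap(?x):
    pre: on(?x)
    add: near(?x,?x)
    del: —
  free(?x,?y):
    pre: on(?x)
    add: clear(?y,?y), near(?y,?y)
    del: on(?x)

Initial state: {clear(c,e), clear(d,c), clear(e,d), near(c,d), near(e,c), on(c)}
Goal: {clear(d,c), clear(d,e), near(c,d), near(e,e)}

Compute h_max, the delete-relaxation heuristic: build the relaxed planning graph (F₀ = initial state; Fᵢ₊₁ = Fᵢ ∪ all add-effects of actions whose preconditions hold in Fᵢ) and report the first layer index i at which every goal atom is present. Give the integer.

F0 = init (6 atoms)
F1 = F0 ∪ {clear(c,c), clear(d,d), clear(e,e), near(c,c), near(d,d), near(e,e), on(e)}  (13 atoms)
F2 = F1 ∪ {clear(d,e), clear(e,c)}  (15 atoms)
goal ⊆ F2  ⇒  h_max = 2

2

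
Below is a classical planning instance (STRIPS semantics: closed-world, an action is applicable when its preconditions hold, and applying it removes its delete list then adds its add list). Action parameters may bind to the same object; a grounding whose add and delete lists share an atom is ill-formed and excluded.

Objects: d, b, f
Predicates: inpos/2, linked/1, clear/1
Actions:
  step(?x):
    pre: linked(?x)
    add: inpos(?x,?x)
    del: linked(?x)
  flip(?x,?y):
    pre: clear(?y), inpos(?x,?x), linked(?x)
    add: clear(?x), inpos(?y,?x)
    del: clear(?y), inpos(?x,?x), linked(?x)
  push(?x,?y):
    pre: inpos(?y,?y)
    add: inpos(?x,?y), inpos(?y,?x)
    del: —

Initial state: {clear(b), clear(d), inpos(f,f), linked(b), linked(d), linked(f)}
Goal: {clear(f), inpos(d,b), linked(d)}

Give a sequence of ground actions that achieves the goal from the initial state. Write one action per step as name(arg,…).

step(b); flip(f,d); push(d,b)

1. step(b)  →  {clear(b), clear(d), inpos(b,b), inpos(f,f), linked(d), linked(f)}
2. flip(f,d)  →  {clear(b), clear(f), inpos(b,b), inpos(d,f), linked(d)}
3. push(d,b)  →  {clear(b), clear(f), inpos(b,b), inpos(b,d), inpos(d,b), inpos(d,f), linked(d)}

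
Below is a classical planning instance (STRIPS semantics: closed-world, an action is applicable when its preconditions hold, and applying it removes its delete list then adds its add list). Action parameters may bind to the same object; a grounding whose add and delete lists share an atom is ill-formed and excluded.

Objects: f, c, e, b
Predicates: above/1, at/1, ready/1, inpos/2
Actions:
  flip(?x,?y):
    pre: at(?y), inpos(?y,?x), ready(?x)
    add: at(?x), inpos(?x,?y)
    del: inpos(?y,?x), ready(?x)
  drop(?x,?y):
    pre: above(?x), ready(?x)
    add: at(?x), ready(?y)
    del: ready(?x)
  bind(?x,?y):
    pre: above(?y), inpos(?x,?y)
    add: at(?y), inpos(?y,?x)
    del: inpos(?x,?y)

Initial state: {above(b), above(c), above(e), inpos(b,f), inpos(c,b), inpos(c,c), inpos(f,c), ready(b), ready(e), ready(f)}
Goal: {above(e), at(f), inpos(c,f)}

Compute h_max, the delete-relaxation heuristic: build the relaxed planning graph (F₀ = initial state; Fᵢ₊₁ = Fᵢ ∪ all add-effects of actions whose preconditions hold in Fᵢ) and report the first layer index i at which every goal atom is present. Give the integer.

2

F0 = init (10 atoms)
F1 = F0 ∪ {at(b), at(c), at(e), inpos(b,c), inpos(c,f), ready(c)}  (16 atoms)
F2 = F1 ∪ {at(f), inpos(f,b)}  (18 atoms)
goal ⊆ F2  ⇒  h_max = 2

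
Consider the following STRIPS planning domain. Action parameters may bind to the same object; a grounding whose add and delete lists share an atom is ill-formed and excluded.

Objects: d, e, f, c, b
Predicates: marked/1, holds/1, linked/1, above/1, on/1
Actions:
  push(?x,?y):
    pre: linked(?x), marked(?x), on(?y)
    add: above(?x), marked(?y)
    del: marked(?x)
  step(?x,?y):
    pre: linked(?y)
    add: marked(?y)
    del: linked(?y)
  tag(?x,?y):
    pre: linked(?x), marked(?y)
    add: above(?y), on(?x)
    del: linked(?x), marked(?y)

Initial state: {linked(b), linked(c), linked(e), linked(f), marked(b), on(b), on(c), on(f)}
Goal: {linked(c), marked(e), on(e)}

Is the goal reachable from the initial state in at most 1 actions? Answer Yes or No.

No

1. step(d,f)  →  {linked(b), linked(c), linked(e), marked(b), marked(f), on(b), on(c), on(f)}
2. tag(e,f)  →  {above(f), linked(b), linked(c), marked(b), on(b), on(c), on(e), on(f)}
3. push(b,e)  →  {above(b), above(f), linked(b), linked(c), marked(e), on(b), on(c), on(e), on(f)}
optimal plan length = 3; 3 > 1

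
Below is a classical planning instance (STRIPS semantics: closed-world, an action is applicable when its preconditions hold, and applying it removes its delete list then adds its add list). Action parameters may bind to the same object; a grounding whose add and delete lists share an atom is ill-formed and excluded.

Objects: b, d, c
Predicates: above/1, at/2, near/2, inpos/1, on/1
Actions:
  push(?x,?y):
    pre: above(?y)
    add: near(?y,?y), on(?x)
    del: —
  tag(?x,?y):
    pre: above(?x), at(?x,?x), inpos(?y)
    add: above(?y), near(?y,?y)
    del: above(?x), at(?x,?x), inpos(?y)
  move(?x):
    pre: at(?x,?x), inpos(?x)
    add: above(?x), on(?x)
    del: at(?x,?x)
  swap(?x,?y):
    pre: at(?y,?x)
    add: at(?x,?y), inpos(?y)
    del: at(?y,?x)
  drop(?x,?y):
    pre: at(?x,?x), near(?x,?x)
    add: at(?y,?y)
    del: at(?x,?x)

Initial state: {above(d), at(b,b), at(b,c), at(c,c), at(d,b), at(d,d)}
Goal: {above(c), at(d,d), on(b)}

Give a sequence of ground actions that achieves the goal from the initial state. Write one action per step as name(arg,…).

push(b,d); swap(c,b); swap(b,c); move(c)

1. push(b,d)  →  {above(d), at(b,b), at(b,c), at(c,c), at(d,b), at(d,d), near(d,d), on(b)}
2. swap(c,b)  →  {above(d), at(b,b), at(c,b), at(c,c), at(d,b), at(d,d), inpos(b), near(d,d), on(b)}
3. swap(b,c)  →  {above(d), at(b,b), at(b,c), at(c,c), at(d,b), at(d,d), inpos(b), inpos(c), near(d,d), on(b)}
4. move(c)  →  {above(c), above(d), at(b,b), at(b,c), at(d,b), at(d,d), inpos(b), inpos(c), near(d,d), on(b), on(c)}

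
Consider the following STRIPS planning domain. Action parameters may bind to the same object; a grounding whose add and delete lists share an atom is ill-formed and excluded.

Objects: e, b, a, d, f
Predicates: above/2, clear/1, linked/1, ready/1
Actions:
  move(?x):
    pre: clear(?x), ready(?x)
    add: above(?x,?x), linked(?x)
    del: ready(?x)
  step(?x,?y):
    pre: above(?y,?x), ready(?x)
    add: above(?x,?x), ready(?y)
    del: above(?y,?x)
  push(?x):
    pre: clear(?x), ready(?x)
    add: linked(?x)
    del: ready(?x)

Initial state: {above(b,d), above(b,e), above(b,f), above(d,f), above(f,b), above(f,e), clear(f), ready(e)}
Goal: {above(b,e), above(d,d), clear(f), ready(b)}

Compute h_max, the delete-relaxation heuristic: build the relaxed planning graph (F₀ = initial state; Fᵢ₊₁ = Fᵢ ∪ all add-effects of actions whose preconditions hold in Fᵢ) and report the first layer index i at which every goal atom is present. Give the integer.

3

F0 = init (8 atoms)
F1 = F0 ∪ {above(e,e), ready(b), ready(f)}  (11 atoms)
F2 = F1 ∪ {above(b,b), above(f,f), linked(f), ready(d)}  (15 atoms)
F3 = F2 ∪ {above(d,d)}  (16 atoms)
goal ⊆ F3  ⇒  h_max = 3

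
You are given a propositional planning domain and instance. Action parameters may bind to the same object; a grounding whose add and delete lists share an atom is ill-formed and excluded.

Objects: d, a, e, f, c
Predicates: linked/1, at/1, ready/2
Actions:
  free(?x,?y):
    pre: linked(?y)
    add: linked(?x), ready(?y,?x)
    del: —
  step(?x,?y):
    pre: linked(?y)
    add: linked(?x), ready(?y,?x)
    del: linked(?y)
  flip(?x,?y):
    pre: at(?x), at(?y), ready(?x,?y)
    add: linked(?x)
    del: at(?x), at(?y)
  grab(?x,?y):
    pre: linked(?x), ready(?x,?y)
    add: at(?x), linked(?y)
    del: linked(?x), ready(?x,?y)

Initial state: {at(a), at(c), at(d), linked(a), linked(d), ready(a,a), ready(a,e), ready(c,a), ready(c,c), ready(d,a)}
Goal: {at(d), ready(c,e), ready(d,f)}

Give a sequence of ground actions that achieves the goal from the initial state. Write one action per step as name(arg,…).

free(f,d); free(c,d); free(e,c)

1. free(f,d)  →  {at(a), at(c), at(d), linked(a), linked(d), linked(f), ready(a,a), ready(a,e), ready(c,a), ready(c,c), ready(d,a), ready(d,f)}
2. free(c,d)  →  {at(a), at(c), at(d), linked(a), linked(c), linked(d), linked(f), ready(a,a), ready(a,e), ready(c,a), ready(c,c), ready(d,a), ready(d,c), ready(d,f)}
3. free(e,c)  →  {at(a), at(c), at(d), linked(a), linked(c), linked(d), linked(e), linked(f), ready(a,a), ready(a,e), ready(c,a), ready(c,c), ready(c,e), ready(d,a), ready(d,c), ready(d,f)}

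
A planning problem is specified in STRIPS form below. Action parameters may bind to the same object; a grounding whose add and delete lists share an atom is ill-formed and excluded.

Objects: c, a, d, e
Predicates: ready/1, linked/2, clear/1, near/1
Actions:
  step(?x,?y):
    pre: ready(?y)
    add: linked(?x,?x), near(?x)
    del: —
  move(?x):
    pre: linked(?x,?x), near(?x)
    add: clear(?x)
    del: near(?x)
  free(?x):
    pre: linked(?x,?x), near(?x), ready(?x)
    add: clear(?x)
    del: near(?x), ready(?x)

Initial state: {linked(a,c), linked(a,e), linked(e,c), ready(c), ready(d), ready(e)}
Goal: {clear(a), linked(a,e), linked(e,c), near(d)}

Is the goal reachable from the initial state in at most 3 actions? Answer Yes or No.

1. step(a,c)  →  {linked(a,a), linked(a,c), linked(a,e), linked(e,c), near(a), ready(c), ready(d), ready(e)}
2. step(d,c)  →  {linked(a,a), linked(a,c), linked(a,e), linked(d,d), linked(e,c), near(a), near(d), ready(c), ready(d), ready(e)}
3. move(a)  →  {clear(a), linked(a,a), linked(a,c), linked(a,e), linked(d,d), linked(e,c), near(d), ready(c), ready(d), ready(e)}
optimal plan length = 3; 3 ≤ 3

Yes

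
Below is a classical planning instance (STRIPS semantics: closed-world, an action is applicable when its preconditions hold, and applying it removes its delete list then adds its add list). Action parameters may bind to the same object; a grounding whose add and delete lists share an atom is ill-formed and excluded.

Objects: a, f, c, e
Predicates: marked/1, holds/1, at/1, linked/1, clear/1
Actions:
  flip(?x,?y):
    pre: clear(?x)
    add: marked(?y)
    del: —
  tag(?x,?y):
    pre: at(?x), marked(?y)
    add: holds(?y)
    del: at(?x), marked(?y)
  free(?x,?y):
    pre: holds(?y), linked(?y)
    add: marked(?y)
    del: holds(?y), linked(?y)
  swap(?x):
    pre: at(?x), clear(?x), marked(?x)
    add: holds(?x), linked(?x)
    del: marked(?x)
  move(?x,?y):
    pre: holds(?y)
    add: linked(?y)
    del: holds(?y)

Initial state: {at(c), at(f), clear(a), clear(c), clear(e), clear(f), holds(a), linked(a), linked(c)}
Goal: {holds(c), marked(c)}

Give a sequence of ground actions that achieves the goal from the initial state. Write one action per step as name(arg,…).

1. flip(a,c)  →  {at(c), at(f), clear(a), clear(c), clear(e), clear(f), holds(a), linked(a), linked(c), marked(c)}
2. tag(f,c)  →  {at(c), clear(a), clear(c), clear(e), clear(f), holds(a), holds(c), linked(a), linked(c)}
3. flip(a,c)  →  {at(c), clear(a), clear(c), clear(e), clear(f), holds(a), holds(c), linked(a), linked(c), marked(c)}

flip(a,c); tag(f,c); flip(a,c)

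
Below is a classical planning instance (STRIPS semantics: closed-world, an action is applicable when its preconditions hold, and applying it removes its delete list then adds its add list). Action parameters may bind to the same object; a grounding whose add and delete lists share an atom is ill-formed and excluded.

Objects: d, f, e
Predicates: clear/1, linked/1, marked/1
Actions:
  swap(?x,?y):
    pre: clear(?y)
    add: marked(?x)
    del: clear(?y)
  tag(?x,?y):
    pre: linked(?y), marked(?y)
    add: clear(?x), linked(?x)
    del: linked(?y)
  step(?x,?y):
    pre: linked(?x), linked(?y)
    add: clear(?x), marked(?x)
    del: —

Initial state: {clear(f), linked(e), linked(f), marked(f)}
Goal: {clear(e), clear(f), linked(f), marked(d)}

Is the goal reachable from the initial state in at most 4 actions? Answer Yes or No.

1. swap(d,f)  →  {linked(e), linked(f), marked(d), marked(f)}
2. step(f,f)  →  {clear(f), linked(e), linked(f), marked(d), marked(f)}
3. step(e,f)  →  {clear(e), clear(f), linked(e), linked(f), marked(d), marked(e), marked(f)}
optimal plan length = 3; 3 ≤ 4

Yes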